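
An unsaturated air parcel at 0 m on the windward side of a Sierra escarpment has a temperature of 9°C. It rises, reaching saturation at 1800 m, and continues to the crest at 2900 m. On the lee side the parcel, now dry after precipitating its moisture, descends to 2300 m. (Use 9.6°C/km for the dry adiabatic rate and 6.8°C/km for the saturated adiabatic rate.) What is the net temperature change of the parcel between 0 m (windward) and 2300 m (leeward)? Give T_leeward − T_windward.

-19°C

From 0 m to 1800 m (dry): cools by 9.6 × 1.8 = 17.28°C, giving -8.28°C.
From 1800 m to 2900 m (saturated): cools by 6.8 × 1.1 = 7.48°C, giving -15.76°C.
From 2900 m to 2300 m (dry descent): warms by 9.6 × 0.6 = 5.76°C, giving -10°C.
Net change vs windward start: -10 − 9 = -19°C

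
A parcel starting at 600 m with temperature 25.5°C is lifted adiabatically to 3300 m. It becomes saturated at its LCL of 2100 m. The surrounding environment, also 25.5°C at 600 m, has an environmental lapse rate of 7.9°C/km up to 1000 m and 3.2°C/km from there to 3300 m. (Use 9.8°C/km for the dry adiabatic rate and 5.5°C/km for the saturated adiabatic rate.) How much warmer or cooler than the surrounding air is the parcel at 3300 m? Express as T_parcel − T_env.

Parcel:
  From 600 m to 2100 m (dry): cools by 9.8 × 1.5 = 14.7°C, giving 10.8°C.
  From 2100 m to 3300 m (saturated): cools by 5.5 × 1.2 = 6.6°C, giving 4.2°C.
Environment:
  From 600 m to 1000 m (environment, lower layer): cools by 7.9 × 0.4 = 3.16°C, giving 22.34°C.
  From 1000 m to 3300 m (environment, upper layer): cools by 3.2 × 2.3 = 7.36°C, giving 14.98°C.
T_parcel − T_env = 4.2 − 14.98 = -10.78°C

-10.78°C (parcel cooler than environment)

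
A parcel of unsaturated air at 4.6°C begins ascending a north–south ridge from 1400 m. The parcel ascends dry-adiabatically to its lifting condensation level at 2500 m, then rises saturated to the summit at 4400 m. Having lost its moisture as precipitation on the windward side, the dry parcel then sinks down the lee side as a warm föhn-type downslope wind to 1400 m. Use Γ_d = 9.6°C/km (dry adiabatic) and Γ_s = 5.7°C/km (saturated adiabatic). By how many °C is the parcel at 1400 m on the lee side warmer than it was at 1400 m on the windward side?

+7.41°C

1400 → 2500 m (dry, 9.6°C/km): ΔT = -9.6 × 1.1 = -10.56°C → T = -5.96°C
2500 → 4400 m (saturated, 5.7°C/km): ΔT = -5.7 × 1.9 = -10.83°C → T = -16.79°C
4400 → 1400 m (dry descent, 9.6°C/km): ΔT = +9.6 × 3 = +28.8°C → T = 12.01°C
Net change vs windward start: 12.01 − 4.6 = +7.41°C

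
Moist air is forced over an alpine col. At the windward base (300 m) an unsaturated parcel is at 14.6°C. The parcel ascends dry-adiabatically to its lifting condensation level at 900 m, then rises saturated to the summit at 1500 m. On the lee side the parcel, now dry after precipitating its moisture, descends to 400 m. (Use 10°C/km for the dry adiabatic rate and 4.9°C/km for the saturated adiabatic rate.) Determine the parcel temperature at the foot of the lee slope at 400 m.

300–900 m, dry: Δz = 0.6 km ⇒ ΔT = -6°C; T = 8.6°C
900–1500 m, saturated: Δz = 0.6 km ⇒ ΔT = -2.94°C; T = 5.66°C
1500–400 m, dry descent: Δz = 1.1 km ⇒ ΔT = +11°C; T = 16.66°C

16.66°C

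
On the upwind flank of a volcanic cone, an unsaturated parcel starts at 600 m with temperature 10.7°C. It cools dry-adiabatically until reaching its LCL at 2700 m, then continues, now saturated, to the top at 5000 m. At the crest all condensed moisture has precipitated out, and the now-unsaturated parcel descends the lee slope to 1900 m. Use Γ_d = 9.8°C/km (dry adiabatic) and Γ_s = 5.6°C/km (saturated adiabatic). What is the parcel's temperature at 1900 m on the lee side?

7.62°C

From 600 m to 2700 m (dry): cools by 9.8 × 2.1 = 20.58°C, giving -9.88°C.
From 2700 m to 5000 m (saturated): cools by 5.6 × 2.3 = 12.88°C, giving -22.76°C.
From 5000 m to 1900 m (dry descent): warms by 9.8 × 3.1 = 30.38°C, giving 7.62°C.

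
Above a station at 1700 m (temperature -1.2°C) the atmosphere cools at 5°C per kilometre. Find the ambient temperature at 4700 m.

1700–4700 m, environmental: Δz = 3 km ⇒ ΔT = -15°C; T = -16.2°C

-16.2°C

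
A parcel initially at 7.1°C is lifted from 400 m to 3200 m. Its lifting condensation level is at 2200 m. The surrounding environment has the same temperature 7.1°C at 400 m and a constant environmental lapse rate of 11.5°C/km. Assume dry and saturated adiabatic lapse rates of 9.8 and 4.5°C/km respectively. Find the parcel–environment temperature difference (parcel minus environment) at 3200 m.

Parcel:
  From 400 m to 2200 m (dry): cools by 9.8 × 1.8 = 17.64°C, giving -10.54°C.
  From 2200 m to 3200 m (saturated): cools by 4.5 × 1 = 4.5°C, giving -15.04°C.
Environment:
  From 400 m to 3200 m (environment): cools by 11.5 × 2.8 = 32.2°C, giving -25.1°C.
T_parcel − T_env = -15.04 − (-25.1) = +10.06°C

+10.06°C (parcel warmer than environment)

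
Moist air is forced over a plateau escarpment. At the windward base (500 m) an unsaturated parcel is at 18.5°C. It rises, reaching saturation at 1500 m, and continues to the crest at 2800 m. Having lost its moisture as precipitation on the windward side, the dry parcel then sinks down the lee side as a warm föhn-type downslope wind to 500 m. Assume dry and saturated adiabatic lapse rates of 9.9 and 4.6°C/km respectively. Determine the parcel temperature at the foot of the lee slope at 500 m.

25.39°C

Dry to 1500 m: -9.9 × 1 km = -9.9°C, so T = 8.6°C.
Saturated to 2800 m: -4.6 × 1.3 km = -5.98°C, so T = 2.62°C.
Dry descent to 500 m: +9.9 × 2.3 km = +22.77°C, so T = 25.39°C.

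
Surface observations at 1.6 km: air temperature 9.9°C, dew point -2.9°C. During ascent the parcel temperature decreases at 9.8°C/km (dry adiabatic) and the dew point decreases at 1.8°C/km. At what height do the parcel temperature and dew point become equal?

T and T_d converge at 9.8 − 1.8 = 8°C per km
Height above start = (9.9 − (-2.9)) / 8 = 1.6 km
LCL altitude = 1600 m + 1600 m = 3200 m

3.2 km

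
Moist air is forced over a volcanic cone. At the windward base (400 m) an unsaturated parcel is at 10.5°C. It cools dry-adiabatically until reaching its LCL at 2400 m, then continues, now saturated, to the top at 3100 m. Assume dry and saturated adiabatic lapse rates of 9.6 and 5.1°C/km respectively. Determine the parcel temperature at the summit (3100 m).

-12.27°C

400–2400 m, dry: Δz = 2 km ⇒ ΔT = -19.2°C; T = -8.7°C
2400–3100 m, saturated: Δz = 0.7 km ⇒ ΔT = -3.57°C; T = -12.27°C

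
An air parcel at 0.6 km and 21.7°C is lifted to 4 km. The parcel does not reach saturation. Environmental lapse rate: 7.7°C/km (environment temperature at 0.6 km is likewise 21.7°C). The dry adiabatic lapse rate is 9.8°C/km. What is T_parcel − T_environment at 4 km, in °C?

Parcel:
  From 600 m to 4000 m (dry): cools by 9.8 × 3.4 = 33.32°C, giving -11.62°C.
Environment:
  From 600 m to 4000 m (environment): cools by 7.7 × 3.4 = 26.18°C, giving -4.48°C.
T_parcel − T_env = -11.62 − (-4.48) = -7.14°C

-7.14°C (parcel cooler than environment)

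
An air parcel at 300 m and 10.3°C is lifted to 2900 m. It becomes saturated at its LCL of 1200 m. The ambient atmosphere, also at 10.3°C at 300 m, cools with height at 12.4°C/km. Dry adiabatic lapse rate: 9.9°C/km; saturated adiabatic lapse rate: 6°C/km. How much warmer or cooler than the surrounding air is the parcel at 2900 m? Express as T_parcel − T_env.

Parcel:
  300 → 1200 m (dry, 9.9°C/km): ΔT = -9.9 × 0.9 = -8.91°C → T = 1.39°C
  1200 → 2900 m (saturated, 6°C/km): ΔT = -6 × 1.7 = -10.2°C → T = -8.81°C
Environment:
  300 → 2900 m (environment, 12.4°C/km): ΔT = -12.4 × 2.6 = -32.24°C → T = -21.94°C
T_parcel − T_env = -8.81 − (-21.94) = +13.13°C

+13.13°C (parcel warmer than environment)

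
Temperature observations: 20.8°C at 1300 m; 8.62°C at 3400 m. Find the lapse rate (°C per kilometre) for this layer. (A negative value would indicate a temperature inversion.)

5.8°C/km

Γ = −ΔT/Δz = (20.8 − 8.62) / (3400 − 1300) m
  = 12.18°C / 2.1 km = 5.8°C/km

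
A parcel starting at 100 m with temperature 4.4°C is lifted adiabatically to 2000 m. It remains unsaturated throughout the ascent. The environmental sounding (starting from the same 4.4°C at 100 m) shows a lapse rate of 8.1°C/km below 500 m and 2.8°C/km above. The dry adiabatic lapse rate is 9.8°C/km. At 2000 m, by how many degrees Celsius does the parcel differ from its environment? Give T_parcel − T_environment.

Parcel:
  From 100 m to 2000 m (dry): cools by 9.8 × 1.9 = 18.62°C, giving -14.22°C.
Environment:
  From 100 m to 500 m (environment, lower layer): cools by 8.1 × 0.4 = 3.24°C, giving 1.16°C.
  From 500 m to 2000 m (environment, upper layer): cools by 2.8 × 1.5 = 4.2°C, giving -3.04°C.
T_parcel − T_env = -14.22 − (-3.04) = -11.18°C

-11.18°C (parcel cooler than environment)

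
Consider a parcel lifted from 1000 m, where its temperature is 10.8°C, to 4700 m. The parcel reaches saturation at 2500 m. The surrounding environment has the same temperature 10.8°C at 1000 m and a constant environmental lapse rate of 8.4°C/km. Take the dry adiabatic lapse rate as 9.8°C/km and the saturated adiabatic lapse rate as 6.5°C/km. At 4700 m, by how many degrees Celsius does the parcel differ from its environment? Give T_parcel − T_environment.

Parcel:
  From 1000 m to 2500 m (dry): cools by 9.8 × 1.5 = 14.7°C, giving -3.9°C.
  From 2500 m to 4700 m (saturated): cools by 6.5 × 2.2 = 14.3°C, giving -18.2°C.
Environment:
  From 1000 m to 4700 m (environment): cools by 8.4 × 3.7 = 31.08°C, giving -20.28°C.
T_parcel − T_env = -18.2 − (-20.28) = +2.08°C

+2.08°C (parcel warmer than environment)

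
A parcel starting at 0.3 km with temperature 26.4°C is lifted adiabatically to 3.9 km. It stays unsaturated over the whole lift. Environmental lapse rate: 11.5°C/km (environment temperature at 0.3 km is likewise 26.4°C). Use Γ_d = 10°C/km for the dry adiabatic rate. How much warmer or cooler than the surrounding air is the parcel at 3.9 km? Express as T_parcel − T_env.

+5.4°C (parcel warmer than environment)

Parcel:
  300 → 3900 m (dry, 10°C/km): ΔT = -10 × 3.6 = -36°C → T = -9.6°C
Environment:
  300 → 3900 m (environment, 11.5°C/km): ΔT = -11.5 × 3.6 = -41.4°C → T = -15°C
T_parcel − T_env = -9.6 − (-15) = +5.4°C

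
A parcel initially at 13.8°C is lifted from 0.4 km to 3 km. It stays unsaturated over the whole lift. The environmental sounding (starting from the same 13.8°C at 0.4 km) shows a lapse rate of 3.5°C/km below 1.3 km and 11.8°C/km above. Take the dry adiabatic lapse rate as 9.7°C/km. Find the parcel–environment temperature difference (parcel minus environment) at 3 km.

Parcel:
  From 400 m to 3000 m (dry): cools by 9.7 × 2.6 = 25.22°C, giving -11.42°C.
Environment:
  From 400 m to 1300 m (environment, lower layer): cools by 3.5 × 0.9 = 3.15°C, giving 10.65°C.
  From 1300 m to 3000 m (environment, upper layer): cools by 11.8 × 1.7 = 20.06°C, giving -9.41°C.
T_parcel − T_env = -11.42 − (-9.41) = -2.01°C

-2.01°C (parcel cooler than environment)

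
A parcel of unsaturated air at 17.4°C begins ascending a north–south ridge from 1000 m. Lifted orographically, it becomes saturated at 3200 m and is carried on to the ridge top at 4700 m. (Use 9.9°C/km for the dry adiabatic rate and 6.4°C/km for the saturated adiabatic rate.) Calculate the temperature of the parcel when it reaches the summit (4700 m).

1000–3200 m, dry: Δz = 2.2 km ⇒ ΔT = -21.78°C; T = -4.38°C
3200–4700 m, saturated: Δz = 1.5 km ⇒ ΔT = -9.6°C; T = -13.98°C

-13.98°C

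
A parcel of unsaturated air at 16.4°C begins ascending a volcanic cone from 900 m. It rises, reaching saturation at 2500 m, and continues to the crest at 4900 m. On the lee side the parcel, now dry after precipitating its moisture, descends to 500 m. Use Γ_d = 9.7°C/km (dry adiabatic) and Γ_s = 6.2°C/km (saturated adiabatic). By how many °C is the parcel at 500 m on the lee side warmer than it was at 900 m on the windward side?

900 → 2500 m (dry, 9.7°C/km): ΔT = -9.7 × 1.6 = -15.52°C → T = 0.88°C
2500 → 4900 m (saturated, 6.2°C/km): ΔT = -6.2 × 2.4 = -14.88°C → T = -14°C
4900 → 500 m (dry descent, 9.7°C/km): ΔT = +9.7 × 4.4 = +42.68°C → T = 28.68°C
Net change vs windward start: 28.68 − 16.4 = +12.28°C

+12.28°C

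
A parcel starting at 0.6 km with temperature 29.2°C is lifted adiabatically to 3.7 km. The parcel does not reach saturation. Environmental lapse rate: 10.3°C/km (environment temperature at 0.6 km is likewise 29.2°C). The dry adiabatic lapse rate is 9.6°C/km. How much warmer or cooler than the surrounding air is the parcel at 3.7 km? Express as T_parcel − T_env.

Parcel:
  From 600 m to 3700 m (dry): cools by 9.6 × 3.1 = 29.76°C, giving -0.56°C.
Environment:
  From 600 m to 3700 m (environment): cools by 10.3 × 3.1 = 31.93°C, giving -2.73°C.
T_parcel − T_env = -0.56 − (-2.73) = +2.17°C

+2.17°C (parcel warmer than environment)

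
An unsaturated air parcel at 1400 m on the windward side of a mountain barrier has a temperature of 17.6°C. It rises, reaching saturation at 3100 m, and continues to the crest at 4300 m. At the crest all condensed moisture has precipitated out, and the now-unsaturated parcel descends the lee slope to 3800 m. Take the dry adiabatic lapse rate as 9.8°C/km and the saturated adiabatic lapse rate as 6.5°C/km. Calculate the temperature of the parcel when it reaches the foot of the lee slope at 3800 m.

1400 → 3100 m (dry, 9.8°C/km): ΔT = -9.8 × 1.7 = -16.66°C → T = 0.94°C
3100 → 4300 m (saturated, 6.5°C/km): ΔT = -6.5 × 1.2 = -7.8°C → T = -6.86°C
4300 → 3800 m (dry descent, 9.8°C/km): ΔT = +9.8 × 0.5 = +4.9°C → T = -1.96°C

-1.96°C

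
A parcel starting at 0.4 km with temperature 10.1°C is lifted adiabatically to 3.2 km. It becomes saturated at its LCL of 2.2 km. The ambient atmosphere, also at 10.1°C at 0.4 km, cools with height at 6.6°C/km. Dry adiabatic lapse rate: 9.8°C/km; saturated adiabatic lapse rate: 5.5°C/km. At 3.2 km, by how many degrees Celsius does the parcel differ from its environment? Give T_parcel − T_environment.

-4.66°C (parcel cooler than environment)

Parcel:
  Dry to 2200 m: -9.8 × 1.8 km = -17.64°C, so T = -7.54°C.
  Saturated to 3200 m: -5.5 × 1 km = -5.5°C, so T = -13.04°C.
Environment:
  Environment to 3200 m: -6.6 × 2.8 km = -18.48°C, so T = -8.38°C.
T_parcel − T_env = -13.04 − (-8.38) = -4.66°C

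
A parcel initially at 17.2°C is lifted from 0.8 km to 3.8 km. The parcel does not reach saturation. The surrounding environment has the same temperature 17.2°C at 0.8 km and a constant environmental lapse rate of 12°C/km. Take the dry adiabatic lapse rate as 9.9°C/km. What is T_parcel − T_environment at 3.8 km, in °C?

Parcel:
  From 800 m to 3800 m (dry): cools by 9.9 × 3 = 29.7°C, giving -12.5°C.
Environment:
  From 800 m to 3800 m (environment): cools by 12 × 3 = 36°C, giving -18.8°C.
T_parcel − T_env = -12.5 − (-18.8) = +6.3°C

+6.3°C (parcel warmer than environment)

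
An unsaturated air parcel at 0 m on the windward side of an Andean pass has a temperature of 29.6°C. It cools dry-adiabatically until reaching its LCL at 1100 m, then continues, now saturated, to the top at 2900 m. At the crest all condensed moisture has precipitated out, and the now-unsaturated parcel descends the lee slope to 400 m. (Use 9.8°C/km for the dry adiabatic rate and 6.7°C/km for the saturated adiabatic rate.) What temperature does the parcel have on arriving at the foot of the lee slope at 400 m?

From 0 m to 1100 m (dry): cools by 9.8 × 1.1 = 10.78°C, giving 18.82°C.
From 1100 m to 2900 m (saturated): cools by 6.7 × 1.8 = 12.06°C, giving 6.76°C.
From 2900 m to 400 m (dry descent): warms by 9.8 × 2.5 = 24.5°C, giving 31.26°C.

31.26°C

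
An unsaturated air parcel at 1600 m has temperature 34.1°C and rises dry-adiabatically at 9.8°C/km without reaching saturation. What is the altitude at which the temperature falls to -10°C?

6100 m

Height above start = (34.1 − (-10)) / 9.8 = 4.5 km
Altitude = 1600 m + 4500 m = 6100 m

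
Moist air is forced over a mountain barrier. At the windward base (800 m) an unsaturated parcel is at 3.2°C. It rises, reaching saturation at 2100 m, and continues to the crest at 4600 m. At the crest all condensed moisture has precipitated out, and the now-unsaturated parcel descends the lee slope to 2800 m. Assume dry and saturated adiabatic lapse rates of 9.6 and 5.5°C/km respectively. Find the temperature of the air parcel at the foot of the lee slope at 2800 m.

-5.75°C

From 800 m to 2100 m (dry): cools by 9.6 × 1.3 = 12.48°C, giving -9.28°C.
From 2100 m to 4600 m (saturated): cools by 5.5 × 2.5 = 13.75°C, giving -23.03°C.
From 4600 m to 2800 m (dry descent): warms by 9.6 × 1.8 = 17.28°C, giving -5.75°C.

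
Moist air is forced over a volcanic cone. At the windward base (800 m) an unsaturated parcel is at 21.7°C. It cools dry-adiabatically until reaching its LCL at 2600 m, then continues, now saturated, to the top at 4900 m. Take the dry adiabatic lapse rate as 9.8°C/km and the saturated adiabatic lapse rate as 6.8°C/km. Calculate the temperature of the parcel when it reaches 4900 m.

-11.58°C

800–2600 m, dry: Δz = 1.8 km ⇒ ΔT = -17.64°C; T = 4.06°C
2600–4900 m, saturated: Δz = 2.3 km ⇒ ΔT = -15.64°C; T = -11.58°C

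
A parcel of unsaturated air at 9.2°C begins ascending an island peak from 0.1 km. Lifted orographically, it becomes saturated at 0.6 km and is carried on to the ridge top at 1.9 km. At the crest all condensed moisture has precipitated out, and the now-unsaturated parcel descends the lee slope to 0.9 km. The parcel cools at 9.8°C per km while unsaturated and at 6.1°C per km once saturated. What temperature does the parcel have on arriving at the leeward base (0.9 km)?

6.17°C

100 → 600 m (dry, 9.8°C/km): ΔT = -9.8 × 0.5 = -4.9°C → T = 4.3°C
600 → 1900 m (saturated, 6.1°C/km): ΔT = -6.1 × 1.3 = -7.93°C → T = -3.63°C
1900 → 900 m (dry descent, 9.8°C/km): ΔT = +9.8 × 1 = +9.8°C → T = 6.17°C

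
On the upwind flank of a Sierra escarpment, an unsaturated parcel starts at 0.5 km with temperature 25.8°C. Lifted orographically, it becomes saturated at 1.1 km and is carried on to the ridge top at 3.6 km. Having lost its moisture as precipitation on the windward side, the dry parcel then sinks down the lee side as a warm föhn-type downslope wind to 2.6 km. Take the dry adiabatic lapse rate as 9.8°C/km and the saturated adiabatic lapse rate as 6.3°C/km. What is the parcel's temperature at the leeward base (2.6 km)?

13.97°C

500 → 1100 m (dry, 9.8°C/km): ΔT = -9.8 × 0.6 = -5.88°C → T = 19.92°C
1100 → 3600 m (saturated, 6.3°C/km): ΔT = -6.3 × 2.5 = -15.75°C → T = 4.17°C
3600 → 2600 m (dry descent, 9.8°C/km): ΔT = +9.8 × 1 = +9.8°C → T = 13.97°C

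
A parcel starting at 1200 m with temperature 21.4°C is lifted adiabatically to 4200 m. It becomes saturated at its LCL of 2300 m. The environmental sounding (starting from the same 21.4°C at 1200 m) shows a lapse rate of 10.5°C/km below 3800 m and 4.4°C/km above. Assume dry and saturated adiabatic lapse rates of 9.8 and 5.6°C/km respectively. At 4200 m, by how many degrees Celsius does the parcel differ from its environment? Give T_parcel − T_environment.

Parcel:
  1200–2300 m, dry: Δz = 1.1 km ⇒ ΔT = -10.78°C; T = 10.62°C
  2300–4200 m, saturated: Δz = 1.9 km ⇒ ΔT = -10.64°C; T = -0.02°C
Environment:
  1200–3800 m, environment, lower layer: Δz = 2.6 km ⇒ ΔT = -27.3°C; T = -5.9°C
  3800–4200 m, environment, upper layer: Δz = 0.4 km ⇒ ΔT = -1.76°C; T = -7.66°C
T_parcel − T_env = -0.02 − (-7.66) = +7.64°C

+7.64°C (parcel warmer than environment)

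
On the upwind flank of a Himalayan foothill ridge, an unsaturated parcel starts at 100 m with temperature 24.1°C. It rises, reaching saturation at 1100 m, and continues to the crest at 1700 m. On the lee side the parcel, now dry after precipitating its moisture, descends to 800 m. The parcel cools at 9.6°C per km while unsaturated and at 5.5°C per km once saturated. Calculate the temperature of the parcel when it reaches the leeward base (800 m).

Dry to 1100 m: -9.6 × 1 km = -9.6°C, so T = 14.5°C.
Saturated to 1700 m: -5.5 × 0.6 km = -3.3°C, so T = 11.2°C.
Dry descent to 800 m: +9.6 × 0.9 km = +8.64°C, so T = 19.84°C.

19.84°C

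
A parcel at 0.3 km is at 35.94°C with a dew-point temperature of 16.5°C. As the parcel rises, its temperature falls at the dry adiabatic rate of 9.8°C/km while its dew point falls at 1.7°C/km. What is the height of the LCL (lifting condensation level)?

T and T_d converge at 9.8 − 1.7 = 8.1°C per km
Height above start = (35.94 − 16.5) / 8.1 = 2.4 km
LCL altitude = 300 m + 2400 m = 2700 m

2.7 km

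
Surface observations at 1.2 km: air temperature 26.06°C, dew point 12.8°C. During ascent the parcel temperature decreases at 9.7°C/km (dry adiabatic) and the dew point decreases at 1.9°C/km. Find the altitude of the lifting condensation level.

T and T_d converge at 9.7 − 1.9 = 7.8°C per km
Height above start = (26.06 − 12.8) / 7.8 = 1.7 km
LCL altitude = 1200 m + 1700 m = 2900 m

2.9 km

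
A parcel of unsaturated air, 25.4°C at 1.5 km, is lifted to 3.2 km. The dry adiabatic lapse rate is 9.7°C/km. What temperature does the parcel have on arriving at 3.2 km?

From 1500 m to 3200 m (dry adiabatic): cools by 9.7 × 1.7 = 16.49°C, giving 8.91°C.

8.91°C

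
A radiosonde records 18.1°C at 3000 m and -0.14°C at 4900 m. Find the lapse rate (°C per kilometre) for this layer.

9.6°C/km

Γ = −ΔT/Δz = (18.1 − (-0.14)) / (4900 − 3000) m
  = 18.24°C / 1.9 km = 9.6°C/km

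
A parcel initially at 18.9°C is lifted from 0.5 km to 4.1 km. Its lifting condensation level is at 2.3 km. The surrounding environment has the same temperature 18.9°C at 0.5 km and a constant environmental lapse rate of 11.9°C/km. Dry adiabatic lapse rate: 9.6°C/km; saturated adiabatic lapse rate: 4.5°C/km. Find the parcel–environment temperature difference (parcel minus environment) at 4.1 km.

+17.46°C (parcel warmer than environment)

Parcel:
  500 → 2300 m (dry, 9.6°C/km): ΔT = -9.6 × 1.8 = -17.28°C → T = 1.62°C
  2300 → 4100 m (saturated, 4.5°C/km): ΔT = -4.5 × 1.8 = -8.1°C → T = -6.48°C
Environment:
  500 → 4100 m (environment, 11.9°C/km): ΔT = -11.9 × 3.6 = -42.84°C → T = -23.94°C
T_parcel − T_env = -6.48 − (-23.94) = +17.46°C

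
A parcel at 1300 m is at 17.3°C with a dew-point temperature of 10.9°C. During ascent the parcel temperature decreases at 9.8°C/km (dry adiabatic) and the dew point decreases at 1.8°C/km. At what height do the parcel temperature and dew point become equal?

2100 m

T and T_d converge at 9.8 − 1.8 = 8°C per km
Height above start = (17.3 − 10.9) / 8 = 0.8 km
LCL altitude = 1300 m + 800 m = 2100 m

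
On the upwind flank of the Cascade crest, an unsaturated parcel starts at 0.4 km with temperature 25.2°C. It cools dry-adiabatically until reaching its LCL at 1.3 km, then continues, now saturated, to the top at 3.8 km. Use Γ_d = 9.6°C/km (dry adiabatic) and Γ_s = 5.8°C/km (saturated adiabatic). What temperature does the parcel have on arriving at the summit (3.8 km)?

400–1300 m, dry: Δz = 0.9 km ⇒ ΔT = -8.64°C; T = 16.56°C
1300–3800 m, saturated: Δz = 2.5 km ⇒ ΔT = -14.5°C; T = 2.06°C

2.06°C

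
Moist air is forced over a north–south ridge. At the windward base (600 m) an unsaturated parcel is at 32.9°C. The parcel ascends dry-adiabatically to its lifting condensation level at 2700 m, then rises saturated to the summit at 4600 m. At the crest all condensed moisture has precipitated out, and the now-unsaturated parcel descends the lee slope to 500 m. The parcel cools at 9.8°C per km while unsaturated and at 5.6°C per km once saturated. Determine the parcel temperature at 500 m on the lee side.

41.86°C

From 600 m to 2700 m (dry): cools by 9.8 × 2.1 = 20.58°C, giving 12.32°C.
From 2700 m to 4600 m (saturated): cools by 5.6 × 1.9 = 10.64°C, giving 1.68°C.
From 4600 m to 500 m (dry descent): warms by 9.8 × 4.1 = 40.18°C, giving 41.86°C.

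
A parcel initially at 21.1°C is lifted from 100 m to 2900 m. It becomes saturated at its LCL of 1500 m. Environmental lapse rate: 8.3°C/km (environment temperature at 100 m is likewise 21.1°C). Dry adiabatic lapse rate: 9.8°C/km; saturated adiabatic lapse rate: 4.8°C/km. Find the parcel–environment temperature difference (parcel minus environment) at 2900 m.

+2.8°C (parcel warmer than environment)

Parcel:
  100–1500 m, dry: Δz = 1.4 km ⇒ ΔT = -13.72°C; T = 7.38°C
  1500–2900 m, saturated: Δz = 1.4 km ⇒ ΔT = -6.72°C; T = 0.66°C
Environment:
  100–2900 m, environment: Δz = 2.8 km ⇒ ΔT = -23.24°C; T = -2.14°C
T_parcel − T_env = 0.66 − (-2.14) = +2.8°C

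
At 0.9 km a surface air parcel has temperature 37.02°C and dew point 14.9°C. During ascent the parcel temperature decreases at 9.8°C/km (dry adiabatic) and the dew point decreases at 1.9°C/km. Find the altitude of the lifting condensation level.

T and T_d converge at 9.8 − 1.9 = 7.9°C per km
Height above start = (37.02 − 14.9) / 7.9 = 2.8 km
LCL altitude = 900 m + 2800 m = 3700 m

3.7 km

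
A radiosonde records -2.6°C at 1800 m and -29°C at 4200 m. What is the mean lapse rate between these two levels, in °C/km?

Γ = −ΔT/Δz = (-2.6 − (-29)) / (4200 − 1800) m
  = 26.4°C / 2.4 km = 11°C/km

11°C/km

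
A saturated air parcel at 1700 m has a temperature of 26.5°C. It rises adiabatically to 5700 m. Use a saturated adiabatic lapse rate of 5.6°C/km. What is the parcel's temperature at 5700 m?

4.1°C

Saturated adiabatic to 5700 m: -5.6 × 4 km = -22.4°C, so T = 4.1°C.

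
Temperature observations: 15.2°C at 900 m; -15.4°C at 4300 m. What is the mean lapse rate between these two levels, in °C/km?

9°C/km

Γ = −ΔT/Δz = (15.2 − (-15.4)) / (4300 − 900) m
  = 30.6°C / 3.4 km = 9°C/km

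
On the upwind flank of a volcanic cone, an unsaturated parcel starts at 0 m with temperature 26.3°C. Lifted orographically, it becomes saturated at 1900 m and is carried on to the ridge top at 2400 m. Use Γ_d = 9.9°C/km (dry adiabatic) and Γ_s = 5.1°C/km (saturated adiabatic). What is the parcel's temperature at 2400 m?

4.94°C

0 → 1900 m (dry, 9.9°C/km): ΔT = -9.9 × 1.9 = -18.81°C → T = 7.49°C
1900 → 2400 m (saturated, 5.1°C/km): ΔT = -5.1 × 0.5 = -2.55°C → T = 4.94°C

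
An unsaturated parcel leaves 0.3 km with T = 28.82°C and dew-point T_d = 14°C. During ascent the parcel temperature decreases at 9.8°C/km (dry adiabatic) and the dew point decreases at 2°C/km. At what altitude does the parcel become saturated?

2.2 km

T and T_d converge at 9.8 − 2 = 7.8°C per km
Height above start = (28.82 − 14) / 7.8 = 1.9 km
LCL altitude = 300 m + 1900 m = 2200 m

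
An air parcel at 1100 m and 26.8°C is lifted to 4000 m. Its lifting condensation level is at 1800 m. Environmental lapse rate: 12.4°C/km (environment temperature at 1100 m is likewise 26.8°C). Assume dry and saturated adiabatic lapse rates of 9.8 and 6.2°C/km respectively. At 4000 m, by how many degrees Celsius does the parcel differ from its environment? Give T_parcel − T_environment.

Parcel:
  Dry to 1800 m: -9.8 × 0.7 km = -6.86°C, so T = 19.94°C.
  Saturated to 4000 m: -6.2 × 2.2 km = -13.64°C, so T = 6.3°C.
Environment:
  Environment to 4000 m: -12.4 × 2.9 km = -35.96°C, so T = -9.16°C.
T_parcel − T_env = 6.3 − (-9.16) = +15.46°C

+15.46°C (parcel warmer than environment)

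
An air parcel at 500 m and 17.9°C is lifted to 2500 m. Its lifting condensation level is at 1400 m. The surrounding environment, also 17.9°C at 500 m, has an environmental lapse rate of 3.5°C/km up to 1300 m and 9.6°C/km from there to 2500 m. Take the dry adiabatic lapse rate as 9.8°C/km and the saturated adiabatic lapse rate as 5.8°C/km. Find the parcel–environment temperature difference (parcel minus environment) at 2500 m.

Parcel:
  500 → 1400 m (dry, 9.8°C/km): ΔT = -9.8 × 0.9 = -8.82°C → T = 9.08°C
  1400 → 2500 m (saturated, 5.8°C/km): ΔT = -5.8 × 1.1 = -6.38°C → T = 2.7°C
Environment:
  500 → 1300 m (environment, lower layer, 3.5°C/km): ΔT = -3.5 × 0.8 = -2.8°C → T = 15.1°C
  1300 → 2500 m (environment, upper layer, 9.6°C/km): ΔT = -9.6 × 1.2 = -11.52°C → T = 3.58°C
T_parcel − T_env = 2.7 − 3.58 = -0.88°C

-0.88°C (parcel cooler than environment)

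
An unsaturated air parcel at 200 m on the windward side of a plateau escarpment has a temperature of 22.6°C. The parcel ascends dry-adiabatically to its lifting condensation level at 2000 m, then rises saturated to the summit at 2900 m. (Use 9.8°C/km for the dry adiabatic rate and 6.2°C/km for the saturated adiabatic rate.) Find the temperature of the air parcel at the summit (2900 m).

-0.62°C

Dry to 2000 m: -9.8 × 1.8 km = -17.64°C, so T = 4.96°C.
Saturated to 2900 m: -6.2 × 0.9 km = -5.58°C, so T = -0.62°C.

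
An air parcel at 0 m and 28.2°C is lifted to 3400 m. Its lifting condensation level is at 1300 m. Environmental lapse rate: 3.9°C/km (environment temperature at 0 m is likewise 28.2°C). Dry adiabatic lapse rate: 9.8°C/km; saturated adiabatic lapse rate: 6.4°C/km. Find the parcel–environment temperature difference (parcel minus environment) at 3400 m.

Parcel:
  0 → 1300 m (dry, 9.8°C/km): ΔT = -9.8 × 1.3 = -12.74°C → T = 15.46°C
  1300 → 3400 m (saturated, 6.4°C/km): ΔT = -6.4 × 2.1 = -13.44°C → T = 2.02°C
Environment:
  0 → 3400 m (environment, 3.9°C/km): ΔT = -3.9 × 3.4 = -13.26°C → T = 14.94°C
T_parcel − T_env = 2.02 − 14.94 = -12.92°C

-12.92°C (parcel cooler than environment)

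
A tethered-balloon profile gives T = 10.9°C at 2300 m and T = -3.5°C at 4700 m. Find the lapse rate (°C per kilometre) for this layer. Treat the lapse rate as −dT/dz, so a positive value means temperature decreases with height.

6°C/km

Γ = −ΔT/Δz = (10.9 − (-3.5)) / (4700 − 2300) m
  = 14.4°C / 2.4 km = 6°C/km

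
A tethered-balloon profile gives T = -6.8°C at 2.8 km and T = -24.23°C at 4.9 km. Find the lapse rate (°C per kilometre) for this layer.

8.3°C/km

Γ = −ΔT/Δz = (-6.8 − (-24.23)) / (4900 − 2800) m
  = 17.43°C / 2.1 km = 8.3°C/km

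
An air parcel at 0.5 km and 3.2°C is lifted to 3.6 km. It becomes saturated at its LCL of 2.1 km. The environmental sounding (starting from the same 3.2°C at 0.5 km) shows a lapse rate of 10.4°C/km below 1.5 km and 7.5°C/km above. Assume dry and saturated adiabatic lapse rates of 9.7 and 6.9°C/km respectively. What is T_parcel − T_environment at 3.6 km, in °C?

+0.28°C (parcel warmer than environment)

Parcel:
  500–2100 m, dry: Δz = 1.6 km ⇒ ΔT = -15.52°C; T = -12.32°C
  2100–3600 m, saturated: Δz = 1.5 km ⇒ ΔT = -10.35°C; T = -22.67°C
Environment:
  500–1500 m, environment, lower layer: Δz = 1 km ⇒ ΔT = -10.4°C; T = -7.2°C
  1500–3600 m, environment, upper layer: Δz = 2.1 km ⇒ ΔT = -15.75°C; T = -22.95°C
T_parcel − T_env = -22.67 − (-22.95) = +0.28°C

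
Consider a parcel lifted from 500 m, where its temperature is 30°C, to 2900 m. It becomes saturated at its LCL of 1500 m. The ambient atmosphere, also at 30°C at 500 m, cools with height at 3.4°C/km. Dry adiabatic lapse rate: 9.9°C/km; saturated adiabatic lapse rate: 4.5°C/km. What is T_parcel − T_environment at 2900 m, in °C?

-8.04°C (parcel cooler than environment)

Parcel:
  Dry to 1500 m: -9.9 × 1 km = -9.9°C, so T = 20.1°C.
  Saturated to 2900 m: -4.5 × 1.4 km = -6.3°C, so T = 13.8°C.
Environment:
  Environment to 2900 m: -3.4 × 2.4 km = -8.16°C, so T = 21.84°C.
T_parcel − T_env = 13.8 − 21.84 = -8.04°C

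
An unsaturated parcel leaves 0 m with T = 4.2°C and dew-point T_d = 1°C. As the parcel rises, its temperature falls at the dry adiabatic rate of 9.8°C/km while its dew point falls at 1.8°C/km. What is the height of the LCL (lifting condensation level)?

400 m

T and T_d converge at 9.8 − 1.8 = 8°C per km
Height above start = (4.2 − 1) / 8 = 0.4 km
LCL altitude = 0 m + 400 m = 400 m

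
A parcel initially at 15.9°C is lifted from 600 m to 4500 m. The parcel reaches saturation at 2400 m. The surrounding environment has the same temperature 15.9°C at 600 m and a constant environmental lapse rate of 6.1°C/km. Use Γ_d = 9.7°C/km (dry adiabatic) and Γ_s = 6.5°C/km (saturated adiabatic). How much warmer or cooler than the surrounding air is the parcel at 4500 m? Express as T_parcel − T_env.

-7.32°C (parcel cooler than environment)

Parcel:
  From 600 m to 2400 m (dry): cools by 9.7 × 1.8 = 17.46°C, giving -1.56°C.
  From 2400 m to 4500 m (saturated): cools by 6.5 × 2.1 = 13.65°C, giving -15.21°C.
Environment:
  From 600 m to 4500 m (environment): cools by 6.1 × 3.9 = 23.79°C, giving -7.89°C.
T_parcel − T_env = -15.21 − (-7.89) = -7.32°C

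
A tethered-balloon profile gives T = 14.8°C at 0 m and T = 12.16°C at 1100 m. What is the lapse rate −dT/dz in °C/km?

2.4°C/km

Γ = −ΔT/Δz = (14.8 − 12.16) / (1100 − 0) m
  = 2.64°C / 1.1 km = 2.4°C/km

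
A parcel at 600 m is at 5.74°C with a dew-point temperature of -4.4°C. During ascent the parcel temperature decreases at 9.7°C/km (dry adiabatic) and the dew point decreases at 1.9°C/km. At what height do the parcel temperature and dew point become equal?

T and T_d converge at 9.7 − 1.9 = 7.8°C per km
Height above start = (5.74 − (-4.4)) / 7.8 = 1.3 km
LCL altitude = 600 m + 1300 m = 1900 m

1900 m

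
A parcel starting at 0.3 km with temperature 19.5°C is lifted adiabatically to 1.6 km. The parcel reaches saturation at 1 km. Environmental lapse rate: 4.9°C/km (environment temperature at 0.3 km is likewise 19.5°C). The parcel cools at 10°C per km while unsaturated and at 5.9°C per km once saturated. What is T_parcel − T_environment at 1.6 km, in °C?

Parcel:
  From 300 m to 1000 m (dry): cools by 10 × 0.7 = 7°C, giving 12.5°C.
  From 1000 m to 1600 m (saturated): cools by 5.9 × 0.6 = 3.54°C, giving 8.96°C.
Environment:
  From 300 m to 1600 m (environment): cools by 4.9 × 1.3 = 6.37°C, giving 13.13°C.
T_parcel − T_env = 8.96 − 13.13 = -4.17°C

-4.17°C (parcel cooler than environment)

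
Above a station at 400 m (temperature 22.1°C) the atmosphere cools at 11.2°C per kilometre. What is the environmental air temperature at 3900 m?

400–3900 m, environmental: Δz = 3.5 km ⇒ ΔT = -39.2°C; T = -17.1°C

-17.1°C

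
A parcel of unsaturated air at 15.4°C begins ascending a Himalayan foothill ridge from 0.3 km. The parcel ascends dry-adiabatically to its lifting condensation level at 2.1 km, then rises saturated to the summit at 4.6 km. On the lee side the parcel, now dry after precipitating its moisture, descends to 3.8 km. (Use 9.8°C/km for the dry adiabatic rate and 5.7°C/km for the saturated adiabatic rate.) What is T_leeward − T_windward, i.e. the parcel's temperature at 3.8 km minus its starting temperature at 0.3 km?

300 → 2100 m (dry, 9.8°C/km): ΔT = -9.8 × 1.8 = -17.64°C → T = -2.24°C
2100 → 4600 m (saturated, 5.7°C/km): ΔT = -5.7 × 2.5 = -14.25°C → T = -16.49°C
4600 → 3800 m (dry descent, 9.8°C/km): ΔT = +9.8 × 0.8 = +7.84°C → T = -8.65°C
Net change vs windward start: -8.65 − 15.4 = -24.05°C

-24.05°C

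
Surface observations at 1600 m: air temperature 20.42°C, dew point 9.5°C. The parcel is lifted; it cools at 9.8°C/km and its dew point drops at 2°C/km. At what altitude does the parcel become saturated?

T and T_d converge at 9.8 − 2 = 7.8°C per km
Height above start = (20.42 − 9.5) / 7.8 = 1.4 km
LCL altitude = 1600 m + 1400 m = 3000 m

3000 m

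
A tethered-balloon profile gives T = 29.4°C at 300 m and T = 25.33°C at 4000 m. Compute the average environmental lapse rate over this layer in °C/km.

Γ = −ΔT/Δz = (29.4 − 25.33) / (4000 − 300) m
  = 4.07°C / 3.7 km = 1.1°C/km

1.1°C/km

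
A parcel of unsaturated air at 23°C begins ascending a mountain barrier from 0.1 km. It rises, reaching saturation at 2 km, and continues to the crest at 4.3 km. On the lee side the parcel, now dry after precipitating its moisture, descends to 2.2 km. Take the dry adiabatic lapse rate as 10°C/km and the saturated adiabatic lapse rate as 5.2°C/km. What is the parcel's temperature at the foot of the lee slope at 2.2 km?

13.04°C

Dry to 2000 m: -10 × 1.9 km = -19°C, so T = 4°C.
Saturated to 4300 m: -5.2 × 2.3 km = -11.96°C, so T = -7.96°C.
Dry descent to 2200 m: +10 × 2.1 km = +21°C, so T = 13.04°C.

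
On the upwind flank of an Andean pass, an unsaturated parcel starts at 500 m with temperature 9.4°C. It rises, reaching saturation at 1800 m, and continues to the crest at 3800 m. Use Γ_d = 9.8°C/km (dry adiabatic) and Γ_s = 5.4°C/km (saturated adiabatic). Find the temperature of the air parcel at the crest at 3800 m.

Dry to 1800 m: -9.8 × 1.3 km = -12.74°C, so T = -3.34°C.
Saturated to 3800 m: -5.4 × 2 km = -10.8°C, so T = -14.14°C.

-14.14°C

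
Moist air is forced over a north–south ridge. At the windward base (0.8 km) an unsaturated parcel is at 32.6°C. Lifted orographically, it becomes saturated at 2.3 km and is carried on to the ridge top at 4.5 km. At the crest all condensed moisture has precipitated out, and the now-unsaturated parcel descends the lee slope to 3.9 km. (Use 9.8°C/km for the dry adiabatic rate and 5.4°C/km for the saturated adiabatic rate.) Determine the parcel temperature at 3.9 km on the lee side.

11.9°C

800 → 2300 m (dry, 9.8°C/km): ΔT = -9.8 × 1.5 = -14.7°C → T = 17.9°C
2300 → 4500 m (saturated, 5.4°C/km): ΔT = -5.4 × 2.2 = -11.88°C → T = 6.02°C
4500 → 3900 m (dry descent, 9.8°C/km): ΔT = +9.8 × 0.6 = +5.88°C → T = 11.9°C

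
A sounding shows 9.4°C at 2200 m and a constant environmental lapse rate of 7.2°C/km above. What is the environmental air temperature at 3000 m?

2200 → 3000 m (environmental, 7.2°C/km): ΔT = -7.2 × 0.8 = -5.76°C → T = 3.64°C

3.64°C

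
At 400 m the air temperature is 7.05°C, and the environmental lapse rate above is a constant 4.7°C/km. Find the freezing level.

Height above start = (7.05 − 0) / 4.7 = 1.5 km
Altitude = 400 m + 1500 m = 1900 m

1900 m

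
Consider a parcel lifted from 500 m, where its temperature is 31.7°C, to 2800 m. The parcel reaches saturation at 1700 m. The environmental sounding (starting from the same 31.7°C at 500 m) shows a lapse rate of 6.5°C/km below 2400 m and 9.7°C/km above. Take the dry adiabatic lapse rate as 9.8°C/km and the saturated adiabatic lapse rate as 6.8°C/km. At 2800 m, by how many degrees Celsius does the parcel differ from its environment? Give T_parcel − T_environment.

-3.01°C (parcel cooler than environment)

Parcel:
  500–1700 m, dry: Δz = 1.2 km ⇒ ΔT = -11.76°C; T = 19.94°C
  1700–2800 m, saturated: Δz = 1.1 km ⇒ ΔT = -7.48°C; T = 12.46°C
Environment:
  500–2400 m, environment, lower layer: Δz = 1.9 km ⇒ ΔT = -12.35°C; T = 19.35°C
  2400–2800 m, environment, upper layer: Δz = 0.4 km ⇒ ΔT = -3.88°C; T = 15.47°C
T_parcel − T_env = 12.46 − 15.47 = -3.01°C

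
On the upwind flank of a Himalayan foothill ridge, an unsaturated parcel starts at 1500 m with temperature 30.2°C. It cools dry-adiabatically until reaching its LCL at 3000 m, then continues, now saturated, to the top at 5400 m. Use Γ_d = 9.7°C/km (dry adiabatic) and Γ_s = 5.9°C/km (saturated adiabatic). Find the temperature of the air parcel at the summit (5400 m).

From 1500 m to 3000 m (dry): cools by 9.7 × 1.5 = 14.55°C, giving 15.65°C.
From 3000 m to 5400 m (saturated): cools by 5.9 × 2.4 = 14.16°C, giving 1.49°C.

1.49°C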